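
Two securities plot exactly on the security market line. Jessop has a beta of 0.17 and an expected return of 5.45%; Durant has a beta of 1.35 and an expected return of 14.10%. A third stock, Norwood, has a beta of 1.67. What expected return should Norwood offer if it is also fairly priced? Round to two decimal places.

MRP (SML slope) = (14.10% − 5.45%) / (1.35 − 0.17) = 8.65% / 1.18 = 7.3305%
R_f (intercept) = 5.45% − 0.17 × 7.3305% = 4.2038%
E(R_Norwood) = R_f + β × MRP = 4.2038% + 1.67 × 7.3305% = 16.45%

16.45%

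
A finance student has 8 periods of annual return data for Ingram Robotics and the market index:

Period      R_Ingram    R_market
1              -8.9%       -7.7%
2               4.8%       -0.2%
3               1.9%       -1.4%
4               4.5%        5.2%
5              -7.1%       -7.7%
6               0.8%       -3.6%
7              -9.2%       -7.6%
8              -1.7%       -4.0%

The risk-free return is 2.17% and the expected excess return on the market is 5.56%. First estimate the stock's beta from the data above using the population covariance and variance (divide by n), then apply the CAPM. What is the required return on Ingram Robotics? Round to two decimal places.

8.64%

Mean R_i = (-8.9 + 4.8 + 1.9 + 4.5 − 7.1 + 0.8 − 9.2 − 1.7) / 8 = -1.8625%
Mean R_m = (-7.7 − 0.2 − 1.4 + 5.2 − 7.7 − 3.6 − 7.6 − 4.0) / 8 = -3.3750%
Σ(R_i − R̄_i)(R_m − R̄_m) = 166.5325  ⇒  Cov = 166.5325 / 8 = 20.8166
Σ(R_m − R̄_m)² = 143.2150  ⇒  Var(R_m) = 143.2150 / 8 = 17.9019
β = Cov / Var(R_m) = 20.8166 / 17.9019 = 1.1628
E(R) = R_f + β × MRP = 2.17% + 1.1628 × 5.56% = 8.64%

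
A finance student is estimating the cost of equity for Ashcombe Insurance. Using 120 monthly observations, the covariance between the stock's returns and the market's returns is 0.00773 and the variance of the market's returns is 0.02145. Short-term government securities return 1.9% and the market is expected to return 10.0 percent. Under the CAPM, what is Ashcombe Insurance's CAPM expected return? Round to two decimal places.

4.82%

β = Cov(R_i, R_m) / Var(R_m) = 0.00773 / 0.02145 = 0.3604
MRP = 10.0% − 1.9% = 8.10%
E(R) = R_f + β × MRP = 1.9% + 0.3604 × 8.1% = 4.82%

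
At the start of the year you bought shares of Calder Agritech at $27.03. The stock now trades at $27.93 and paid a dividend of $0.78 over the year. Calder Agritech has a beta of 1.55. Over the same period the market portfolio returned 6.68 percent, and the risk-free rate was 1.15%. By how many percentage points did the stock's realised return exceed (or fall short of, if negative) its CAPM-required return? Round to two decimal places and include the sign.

-3.51%

Realised HPR = (P1 + D1 − P0) / P0 = (27.93 + 0.78 − 27.03) / 27.03 = 1.68 / 27.03 = 6.2153%
MRP = 6.68% − 1.15% = 5.53%
CAPM required = R_f + β·MRP = 1.15% + 1.55 × 5.53% = 9.7215%
α = realised − required = 6.2153% − 9.7215% = -3.51%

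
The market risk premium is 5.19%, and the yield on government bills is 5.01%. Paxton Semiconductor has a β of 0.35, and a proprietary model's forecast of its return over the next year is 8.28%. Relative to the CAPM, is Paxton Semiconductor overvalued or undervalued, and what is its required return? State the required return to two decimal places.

Required return = R_f + β·MRP = 5.01% + 0.35 × 5.19% = 6.83%
Forecast 8.28% > required 6.83% → the stock plots above the SML → undervalued.

Undervalued; required return 6.83%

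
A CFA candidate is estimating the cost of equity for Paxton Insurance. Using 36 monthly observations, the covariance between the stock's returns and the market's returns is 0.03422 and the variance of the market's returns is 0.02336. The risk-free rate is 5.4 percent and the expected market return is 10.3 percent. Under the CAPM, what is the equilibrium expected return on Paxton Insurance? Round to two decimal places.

β = Cov(R_i, R_m) / Var(R_m) = 0.03422 / 0.02336 = 1.4649
MRP = 10.3% − 5.4% = 4.90%
E(R) = R_f + β × MRP = 5.4% + 1.4649 × 4.9% = 12.58%

12.58%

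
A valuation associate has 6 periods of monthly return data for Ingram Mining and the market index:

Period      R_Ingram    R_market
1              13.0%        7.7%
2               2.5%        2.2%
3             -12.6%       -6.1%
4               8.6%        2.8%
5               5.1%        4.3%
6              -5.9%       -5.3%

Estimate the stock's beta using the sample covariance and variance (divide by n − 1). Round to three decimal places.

Mean R_i = (13.0 + 2.5 − 12.6 + 8.6 + 5.1 − 5.9) / 6 = 1.7833%
Mean R_m = (7.7 + 2.2 − 6.1 + 2.8 + 4.3 − 5.3) / 6 = 0.9333%
Σ(R_i − R̄_i)(R_m − R̄_m) = 249.7533  ⇒  Cov = 249.7533 / 5 = 49.9507
Σ(R_m − R̄_m)² = 150.5333  ⇒  Var(R_m) = 150.5333 / 5 = 30.1067
β = Cov / Var(R_m) = 49.9507 / 30.1067 = 1.6591

1.659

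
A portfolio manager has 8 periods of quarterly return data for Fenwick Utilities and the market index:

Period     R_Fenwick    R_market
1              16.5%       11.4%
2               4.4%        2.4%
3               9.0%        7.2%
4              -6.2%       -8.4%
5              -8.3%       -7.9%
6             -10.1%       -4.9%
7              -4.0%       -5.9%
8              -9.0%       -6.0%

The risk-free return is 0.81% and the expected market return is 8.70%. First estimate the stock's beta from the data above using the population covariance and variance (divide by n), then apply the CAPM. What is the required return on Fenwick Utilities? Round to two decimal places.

10.68%

Mean R_i = (16.5 + 4.4 + 9.0 − 6.2 − 8.3 − 10.1 − 4.0 − 9.0) / 8 = -0.9625%
Mean R_m = (11.4 + 2.4 + 7.2 − 8.4 − 7.9 − 4.9 − 5.9 − 6.0) / 8 = -1.5125%
Σ(R_i − R̄_i)(R_m − R̄_m) = 496.5538  ⇒  Cov = 496.5538 / 8 = 62.0692
Σ(R_m − R̄_m)² = 397.0488  ⇒  Var(R_m) = 397.0488 / 8 = 49.6311
β = Cov / Var(R_m) = 62.0692 / 49.6311 = 1.2506
MRP = 8.70% − 0.81% = 7.89%
E(R) = R_f + β × MRP = 0.81% + 1.2506 × 7.89% = 10.68%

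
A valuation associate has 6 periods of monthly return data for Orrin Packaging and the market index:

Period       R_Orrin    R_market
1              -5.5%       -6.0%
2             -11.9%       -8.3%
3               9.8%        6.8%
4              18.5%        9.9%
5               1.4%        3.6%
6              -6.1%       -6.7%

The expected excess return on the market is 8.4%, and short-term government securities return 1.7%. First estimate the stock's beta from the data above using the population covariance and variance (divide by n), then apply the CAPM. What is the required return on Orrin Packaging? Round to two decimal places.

13.42%

Mean R_i = (-5.5 − 11.9 + 9.8 + 18.5 + 1.4 − 6.1) / 6 = 1.0333%
Mean R_m = (-6.0 − 8.3 + 6.8 + 9.9 + 3.6 − 6.7) / 6 = -0.1167%
Σ(R_i − R̄_i)(R_m − R̄_m) = 428.1933  ⇒  Cov = 428.1933 / 6 = 71.3656
Σ(R_m − R̄_m)² = 306.9083  ⇒  Var(R_m) = 306.9083 / 6 = 51.1514
β = Cov / Var(R_m) = 71.3656 / 51.1514 = 1.3952
E(R) = R_f + β × MRP = 1.7% + 1.3952 × 8.4% = 13.42%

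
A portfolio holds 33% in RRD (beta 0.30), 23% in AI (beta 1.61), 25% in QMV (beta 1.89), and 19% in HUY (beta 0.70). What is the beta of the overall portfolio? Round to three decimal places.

β_P = Σ w_i β_i = 0.33×0.30 + 0.23×1.61 + 0.25×1.89 + 0.19×0.70 = 1.0748

1.075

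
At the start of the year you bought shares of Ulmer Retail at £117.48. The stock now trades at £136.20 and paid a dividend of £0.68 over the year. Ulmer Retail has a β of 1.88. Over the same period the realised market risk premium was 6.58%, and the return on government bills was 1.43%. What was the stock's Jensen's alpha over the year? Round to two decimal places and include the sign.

Realised HPR = (P1 + D1 − P0) / P0 = (136.20 + 0.68 − 117.48) / 117.48 = 19.40 / 117.48 = 16.5134%
CAPM required = R_f + β·MRP = 1.43% + 1.88 × 6.58% = 13.8004%
α = realised − required = 16.5134% − 13.8004% = +2.71%

+2.71%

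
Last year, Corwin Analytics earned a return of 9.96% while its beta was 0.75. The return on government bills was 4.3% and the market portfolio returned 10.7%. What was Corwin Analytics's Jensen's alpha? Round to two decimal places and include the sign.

Market excess return = 10.7% − 4.3% = 6.40%
CAPM benchmark = R_f + β(R_m − R_f) = 4.3% + 0.75 × 6.4% = 9.1000%
α = actual − benchmark = 9.96% − 9.1000% = +0.86%

+0.86%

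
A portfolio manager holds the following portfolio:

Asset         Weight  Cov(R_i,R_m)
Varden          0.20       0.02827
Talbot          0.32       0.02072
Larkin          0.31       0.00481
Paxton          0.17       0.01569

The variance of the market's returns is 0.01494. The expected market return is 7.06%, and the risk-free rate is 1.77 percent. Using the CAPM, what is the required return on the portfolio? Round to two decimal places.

β_Varden = 0.02827 / 0.01494 = 1.8922
β_Talbot = 0.02072 / 0.01494 = 1.3869
β_Larkin = 0.00481 / 0.01494 = 0.3220
β_Paxton = 0.01569 / 0.01494 = 1.0502
β_P = Σ w_i β_i = 0.20×1.8922 + 0.32×1.3869 + 0.31×0.3220 + 0.17×1.0502 = 1.1006
MRP = 7.06% − 1.77% = 5.29%
E(R_P) = R_f + β_P × MRP = 1.77% + 1.1006 × 5.29% = 7.59%

7.59%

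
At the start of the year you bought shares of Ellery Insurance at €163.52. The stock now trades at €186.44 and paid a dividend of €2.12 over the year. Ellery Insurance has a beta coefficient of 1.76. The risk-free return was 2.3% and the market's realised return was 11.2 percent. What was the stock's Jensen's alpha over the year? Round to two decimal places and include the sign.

Realised HPR = (P1 + D1 − P0) / P0 = (186.44 + 2.12 − 163.52) / 163.52 = 25.04 / 163.52 = 15.3131%
MRP = 11.2% − 2.3% = 8.90%
CAPM required = R_f + β·MRP = 2.3% + 1.76 × 8.9% = 17.9640%
α = realised − required = 15.3131% − 17.9640% = -2.65%

-2.65%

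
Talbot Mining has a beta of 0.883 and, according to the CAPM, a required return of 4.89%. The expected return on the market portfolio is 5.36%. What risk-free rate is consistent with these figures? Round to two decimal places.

1.34%

E(R) = R_f + β(E(R_m) − R_f) = R_f(1 − β) + β·E(R_m)
4.89% = R_f × (1 − 0.883) + 0.883 × 5.36%
4.89% = R_f × 0.117 + 4.73288%
R_f = (4.89% − 4.73288%) / 0.117 = 1.34%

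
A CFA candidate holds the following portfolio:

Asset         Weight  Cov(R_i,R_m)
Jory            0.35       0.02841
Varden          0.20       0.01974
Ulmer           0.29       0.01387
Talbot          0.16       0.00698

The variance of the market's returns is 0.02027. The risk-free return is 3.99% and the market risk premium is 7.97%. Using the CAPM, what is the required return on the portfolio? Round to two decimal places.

β_Jory = 0.02841 / 0.02027 = 1.4016
β_Varden = 0.01974 / 0.02027 = 0.9739
β_Ulmer = 0.01387 / 0.02027 = 0.6843
β_Talbot = 0.00698 / 0.02027 = 0.3444
β_P = Σ w_i β_i = 0.35×1.4016 + 0.20×0.9739 + 0.29×0.6843 + 0.16×0.3444 = 0.9389
E(R_P) = R_f + β_P × MRP = 3.99% + 0.9389 × 7.97% = 11.47%

11.47%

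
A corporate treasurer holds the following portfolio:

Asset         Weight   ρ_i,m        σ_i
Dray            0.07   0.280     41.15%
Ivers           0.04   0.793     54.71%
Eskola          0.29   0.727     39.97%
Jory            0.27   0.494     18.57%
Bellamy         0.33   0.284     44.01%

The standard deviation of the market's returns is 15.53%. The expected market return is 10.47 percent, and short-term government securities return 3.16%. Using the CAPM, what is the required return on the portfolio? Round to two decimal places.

11.43%

β_Dray = 0.280 × 41.15% / 15.53% = 0.7419
β_Ivers = 0.793 × 54.71% / 15.53% = 2.7936
β_Eskola = 0.727 × 39.97% / 15.53% = 1.8711
β_Jory = 0.494 × 18.57% / 15.53% = 0.5907
β_Bellamy = 0.284 × 44.01% / 15.53% = 0.8048
β_P = Σ w_i β_i = 0.07×0.7419 + 0.04×2.7936 + 0.29×1.8711 + 0.27×0.5907 + 0.33×0.8048 = 1.1314
MRP = 10.47% − 3.16% = 7.31%
E(R_P) = R_f + β_P × MRP = 3.16% + 1.1314 × 7.31% = 11.43%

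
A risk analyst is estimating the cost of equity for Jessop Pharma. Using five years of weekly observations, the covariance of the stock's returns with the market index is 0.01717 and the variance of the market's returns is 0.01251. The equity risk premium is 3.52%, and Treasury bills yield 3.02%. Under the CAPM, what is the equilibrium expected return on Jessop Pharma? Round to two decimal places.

β = Cov(R_i, R_m) / Var(R_m) = 0.01717 / 0.01251 = 1.3725
E(R) = R_f + β × MRP = 3.02% + 1.3725 × 3.52% = 7.85%

7.85%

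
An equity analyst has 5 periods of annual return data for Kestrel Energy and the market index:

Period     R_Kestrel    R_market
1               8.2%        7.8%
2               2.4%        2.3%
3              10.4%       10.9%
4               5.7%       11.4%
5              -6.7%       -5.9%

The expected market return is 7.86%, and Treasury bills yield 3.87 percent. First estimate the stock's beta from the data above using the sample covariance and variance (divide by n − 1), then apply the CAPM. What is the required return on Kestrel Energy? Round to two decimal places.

Mean R_i = (8.2 + 2.4 + 10.4 + 5.7 − 6.7) / 5 = 4.0000%
Mean R_m = (7.8 + 2.3 + 10.9 + 11.4 − 5.9) / 5 = 5.3000%
Σ(R_i − R̄_i)(R_m − R̄_m) = 181.3500  ⇒  Cov = 181.3500 / 4 = 45.3375
Σ(R_m − R̄_m)² = 209.2600  ⇒  Var(R_m) = 209.2600 / 4 = 52.3150
β = Cov / Var(R_m) = 45.3375 / 52.3150 = 0.8666
MRP = 7.86% − 3.87% = 3.99%
E(R) = R_f + β × MRP = 3.87% + 0.8666 × 3.99% = 7.33%

7.33%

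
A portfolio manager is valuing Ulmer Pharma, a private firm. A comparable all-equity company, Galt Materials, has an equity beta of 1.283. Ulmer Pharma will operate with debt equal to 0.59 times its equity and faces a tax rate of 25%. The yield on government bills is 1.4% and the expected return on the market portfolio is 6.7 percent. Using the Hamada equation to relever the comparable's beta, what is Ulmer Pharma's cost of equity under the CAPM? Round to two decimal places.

11.21%

β_L = β_U × [1 + (1 − t)(D/E)] = 1.283 × [1 + (1 − 0.25) × 0.59]
    = 1.283 × [1 + 0.75 × 0.59] = 1.283 × 1.4425 = 1.8507
MRP = 6.7% − 1.4% = 5.30%
E(R) = R_f + β_L × MRP = 1.4% + 1.8507 × 5.3% = 11.21%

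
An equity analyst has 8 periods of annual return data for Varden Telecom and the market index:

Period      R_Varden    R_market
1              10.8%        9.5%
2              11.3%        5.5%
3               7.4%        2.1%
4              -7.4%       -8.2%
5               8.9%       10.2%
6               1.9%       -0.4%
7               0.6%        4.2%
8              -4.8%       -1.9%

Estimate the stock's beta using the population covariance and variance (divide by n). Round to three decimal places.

1.018

Mean R_i = (10.8 + 11.3 + 7.4 − 7.4 + 8.9 + 1.9 + 0.6 − 4.8) / 8 = 3.5875%
Mean R_m = (9.5 + 5.5 + 2.1 − 8.2 + 10.2 − 0.4 + 4.2 − 1.9) / 8 = 2.6250%
Σ(R_i − R̄_i)(R_m − R̄_m) = 267.2925  ⇒  Cov = 267.2925 / 8 = 33.4116
Σ(R_m − R̄_m)² = 262.4750  ⇒  Var(R_m) = 262.4750 / 8 = 32.8094
β = Cov / Var(R_m) = 33.4116 / 32.8094 = 1.0184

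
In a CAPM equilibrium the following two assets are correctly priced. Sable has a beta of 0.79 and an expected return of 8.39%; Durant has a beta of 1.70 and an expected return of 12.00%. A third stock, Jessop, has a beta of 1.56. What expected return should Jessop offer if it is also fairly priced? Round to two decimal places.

MRP (SML slope) = (12.00% − 8.39%) / (1.70 − 0.79) = 3.61% / 0.91 = 3.9670%
R_f (intercept) = 8.39% − 0.79 × 3.9670% = 5.2561%
E(R_Jessop) = R_f + β × MRP = 5.2561% + 1.56 × 3.9670% = 11.44%

11.44%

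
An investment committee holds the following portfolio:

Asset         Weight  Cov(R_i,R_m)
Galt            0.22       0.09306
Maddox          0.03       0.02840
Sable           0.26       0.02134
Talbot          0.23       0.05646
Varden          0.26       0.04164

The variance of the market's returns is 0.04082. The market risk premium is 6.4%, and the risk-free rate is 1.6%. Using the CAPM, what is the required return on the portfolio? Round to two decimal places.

9.55%

β_Galt = 0.09306 / 0.04082 = 2.2798
β_Maddox = 0.02840 / 0.04082 = 0.6957
β_Sable = 0.02134 / 0.04082 = 0.5228
β_Talbot = 0.05646 / 0.04082 = 1.3831
β_Varden = 0.04164 / 0.04082 = 1.0201
β_P = Σ w_i β_i = 0.22×2.2798 + 0.03×0.6957 + 0.26×0.5228 + 0.23×1.3831 + 0.26×1.0201 = 1.2417
E(R_P) = R_f + β_P × MRP = 1.6% + 1.2417 × 6.4% = 9.55%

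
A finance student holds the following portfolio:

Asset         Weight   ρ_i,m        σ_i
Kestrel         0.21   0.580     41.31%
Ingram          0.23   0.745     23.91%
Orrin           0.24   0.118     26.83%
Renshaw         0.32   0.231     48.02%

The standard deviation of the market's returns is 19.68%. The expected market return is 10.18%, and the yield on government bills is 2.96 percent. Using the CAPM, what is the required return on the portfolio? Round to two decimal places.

7.89%

β_Kestrel = 0.580 × 41.31% / 19.68% = 1.2175
β_Ingram = 0.745 × 23.91% / 19.68% = 0.9051
β_Orrin = 0.118 × 26.83% / 19.68% = 0.1609
β_Renshaw = 0.231 × 48.02% / 19.68% = 0.5636
β_P = Σ w_i β_i = 0.21×1.2175 + 0.23×0.9051 + 0.24×0.1609 + 0.32×0.5636 = 0.6828
MRP = 10.18% − 2.96% = 7.22%
E(R_P) = R_f + β_P × MRP = 2.96% + 0.6828 × 7.22% = 7.89%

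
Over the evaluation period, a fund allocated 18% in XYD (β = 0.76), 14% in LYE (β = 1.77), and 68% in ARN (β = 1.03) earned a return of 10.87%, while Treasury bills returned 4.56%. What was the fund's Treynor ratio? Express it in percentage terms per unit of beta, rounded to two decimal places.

β_P = 0.18×0.76 + 0.14×1.77 + 0.68×1.03 = 1.0850
Treynor = (R_P − R_f) / β_P = (10.87% − 4.56%) / 1.0850 = 6.31% / 1.0850 = 5.82%

5.82%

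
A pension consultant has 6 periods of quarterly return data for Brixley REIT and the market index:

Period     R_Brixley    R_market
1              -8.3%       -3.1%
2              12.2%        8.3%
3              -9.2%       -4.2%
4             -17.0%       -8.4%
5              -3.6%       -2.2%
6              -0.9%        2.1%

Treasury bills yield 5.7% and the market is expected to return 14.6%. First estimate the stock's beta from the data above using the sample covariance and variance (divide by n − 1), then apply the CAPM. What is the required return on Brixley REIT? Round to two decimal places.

Mean R_i = (-8.3 + 12.2 − 9.2 − 17.0 − 3.6 − 0.9) / 6 = -4.4667%
Mean R_m = (-3.1 + 8.3 − 4.2 − 8.4 − 2.2 + 2.1) / 6 = -1.2500%
Σ(R_i − R̄_i)(R_m − R̄_m) = 280.9600  ⇒  Cov = 280.9600 / 5 = 56.1920
Σ(R_m − R̄_m)² = 166.5750  ⇒  Var(R_m) = 166.5750 / 5 = 33.3150
β = Cov / Var(R_m) = 56.1920 / 33.3150 = 1.6867
MRP = 14.6% − 5.7% = 8.90%
E(R) = R_f + β × MRP = 5.7% + 1.6867 × 8.9% = 20.71%

20.71%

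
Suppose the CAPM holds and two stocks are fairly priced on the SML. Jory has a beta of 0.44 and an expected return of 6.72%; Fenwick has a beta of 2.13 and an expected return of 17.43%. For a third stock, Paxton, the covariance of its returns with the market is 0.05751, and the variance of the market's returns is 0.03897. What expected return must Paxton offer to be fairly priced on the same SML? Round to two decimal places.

13.28%

MRP = (17.43% − 6.72%) / (2.13 − 0.44) = 6.3373%
R_f = 6.72% − 0.44 × 6.3373% = 3.9316%
β_Paxton = Cov / Var(R_m) = 0.05751 / 0.03897 = 1.4758
E(R_Paxton) = R_f + β × MRP = 3.9316% + 1.4758 × 6.3373% = 13.28%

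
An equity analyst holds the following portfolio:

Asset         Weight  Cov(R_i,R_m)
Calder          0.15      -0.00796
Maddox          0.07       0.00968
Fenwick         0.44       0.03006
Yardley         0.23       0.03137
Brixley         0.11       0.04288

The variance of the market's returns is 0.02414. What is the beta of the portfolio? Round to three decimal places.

1.021

β_Calder = -0.00796 / 0.02414 = -0.3297
β_Maddox = 0.00968 / 0.02414 = 0.4010
β_Fenwick = 0.03006 / 0.02414 = 1.2452
β_Yardley = 0.03137 / 0.02414 = 1.2995
β_Brixley = 0.04288 / 0.02414 = 1.7763
β_P = Σ w_i β_i = 0.15×-0.3297 + 0.07×0.4010 + 0.44×1.2452 + 0.23×1.2995 + 0.11×1.7763 = 1.0208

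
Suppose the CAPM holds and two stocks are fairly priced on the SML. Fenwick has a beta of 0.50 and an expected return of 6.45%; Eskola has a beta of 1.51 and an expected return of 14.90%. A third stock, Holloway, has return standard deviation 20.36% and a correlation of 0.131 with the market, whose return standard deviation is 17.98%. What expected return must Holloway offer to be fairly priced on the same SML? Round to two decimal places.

MRP = (14.90% − 6.45%) / (1.51 − 0.50) = 8.3663%
R_f = 6.45% − 0.50 × 8.3663% = 2.2669%
β_Holloway = ρ·σ_i/σ_m = 0.131 × 20.36 / 17.98 = 0.1483
E(R_Holloway) = R_f + β × MRP = 2.2669% + 0.1483 × 8.3663% = 3.51%

3.51%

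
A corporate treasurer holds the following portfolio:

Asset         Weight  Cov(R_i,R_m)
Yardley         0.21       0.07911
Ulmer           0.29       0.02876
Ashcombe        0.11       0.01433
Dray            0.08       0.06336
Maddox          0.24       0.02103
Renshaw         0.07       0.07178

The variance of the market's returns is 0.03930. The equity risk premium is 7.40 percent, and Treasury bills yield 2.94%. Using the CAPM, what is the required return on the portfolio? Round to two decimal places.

10.79%

β_Yardley = 0.07911 / 0.03930 = 2.0130
β_Ulmer = 0.02876 / 0.03930 = 0.7318
β_Ashcombe = 0.01433 / 0.03930 = 0.3646
β_Dray = 0.06336 / 0.03930 = 1.6122
β_Maddox = 0.02103 / 0.03930 = 0.5351
β_Renshaw = 0.07178 / 0.03930 = 1.8265
β_P = Σ w_i β_i = 0.21×2.0130 + 0.29×0.7318 + 0.11×0.3646 + 0.08×1.6122 + 0.24×0.5351 + 0.07×1.8265 = 1.0603
E(R_P) = R_f + β_P × MRP = 2.94% + 1.0603 × 7.40% = 10.79%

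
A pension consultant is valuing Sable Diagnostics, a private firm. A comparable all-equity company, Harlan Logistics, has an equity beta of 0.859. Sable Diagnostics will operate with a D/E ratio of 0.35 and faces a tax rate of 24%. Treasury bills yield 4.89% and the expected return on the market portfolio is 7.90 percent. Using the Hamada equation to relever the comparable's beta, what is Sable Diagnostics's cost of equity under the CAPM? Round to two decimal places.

β_L = β_U × [1 + (1 − t)(D/E)] = 0.859 × [1 + (1 − 0.24) × 0.35]
    = 0.859 × [1 + 0.76 × 0.35] = 0.859 × 1.2660 = 1.0875
MRP = 7.90% − 4.89% = 3.01%
E(R) = R_f + β_L × MRP = 4.89% + 1.0875 × 3.01% = 8.16%

8.16%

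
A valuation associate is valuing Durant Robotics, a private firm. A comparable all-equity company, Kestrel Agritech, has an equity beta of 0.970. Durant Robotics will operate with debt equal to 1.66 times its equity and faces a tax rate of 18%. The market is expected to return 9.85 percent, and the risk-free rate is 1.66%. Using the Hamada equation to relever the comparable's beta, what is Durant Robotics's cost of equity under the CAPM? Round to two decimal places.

20.42%

β_L = β_U × [1 + (1 − t)(D/E)] = 0.970 × [1 + (1 − 0.18) × 1.66]
    = 0.970 × [1 + 0.82 × 1.66] = 0.970 × 2.3612 = 2.2904
MRP = 9.85% − 1.66% = 8.19%
E(R) = R_f + β_L × MRP = 1.66% + 2.2904 × 8.19% = 20.42%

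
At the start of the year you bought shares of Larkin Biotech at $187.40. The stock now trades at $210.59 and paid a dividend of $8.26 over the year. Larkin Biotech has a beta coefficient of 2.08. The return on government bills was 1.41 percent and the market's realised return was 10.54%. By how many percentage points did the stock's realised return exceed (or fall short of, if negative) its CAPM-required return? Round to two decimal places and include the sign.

-3.62%

Realised HPR = (P1 + D1 − P0) / P0 = (210.59 + 8.26 − 187.40) / 187.40 = 31.45 / 187.40 = 16.7823%
MRP = 10.54% − 1.41% = 9.13%
CAPM required = R_f + β·MRP = 1.41% + 2.08 × 9.13% = 20.4004%
α = realised − required = 16.7823% − 20.4004% = -3.62%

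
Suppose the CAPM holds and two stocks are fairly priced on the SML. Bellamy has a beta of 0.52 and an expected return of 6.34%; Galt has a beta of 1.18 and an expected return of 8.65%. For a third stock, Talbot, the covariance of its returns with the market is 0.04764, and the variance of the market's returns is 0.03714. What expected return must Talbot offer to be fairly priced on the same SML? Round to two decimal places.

MRP = (8.65% − 6.34%) / (1.18 − 0.52) = 3.5000%
R_f = 6.34% − 0.52 × 3.5000% = 4.5200%
β_Talbot = Cov / Var(R_m) = 0.04764 / 0.03714 = 1.2827
E(R_Talbot) = R_f + β × MRP = 4.5200% + 1.2827 × 3.5000% = 9.01%

9.01%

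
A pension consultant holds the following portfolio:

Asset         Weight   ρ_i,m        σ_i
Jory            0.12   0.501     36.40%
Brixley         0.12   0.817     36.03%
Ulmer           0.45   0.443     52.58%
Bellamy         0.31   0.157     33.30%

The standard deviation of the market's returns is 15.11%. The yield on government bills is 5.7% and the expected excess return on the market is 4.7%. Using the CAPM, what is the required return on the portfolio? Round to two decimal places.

11.24%

β_Jory = 0.501 × 36.40% / 15.11% = 1.2069
β_Brixley = 0.817 × 36.03% / 15.11% = 1.9481
β_Ulmer = 0.443 × 52.58% / 15.11% = 1.5416
β_Bellamy = 0.157 × 33.30% / 15.11% = 0.3460
β_P = Σ w_i β_i = 0.12×1.2069 + 0.12×1.9481 + 0.45×1.5416 + 0.31×0.3460 = 1.1796
E(R_P) = R_f + β_P × MRP = 5.7% + 1.1796 × 4.7% = 11.24%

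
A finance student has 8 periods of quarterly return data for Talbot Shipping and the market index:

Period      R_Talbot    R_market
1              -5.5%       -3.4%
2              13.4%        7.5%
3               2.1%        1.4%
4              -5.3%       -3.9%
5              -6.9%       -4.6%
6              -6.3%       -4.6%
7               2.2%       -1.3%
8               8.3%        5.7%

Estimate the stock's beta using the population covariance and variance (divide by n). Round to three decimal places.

Mean R_i = (-5.5 + 13.4 + 2.1 − 5.3 − 6.9 − 6.3 + 2.2 + 8.3) / 8 = 0.2500%
Mean R_m = (-3.4 + 7.5 + 1.4 − 3.9 − 4.6 − 4.6 − 1.3 + 5.7) / 8 = -0.4000%
Σ(R_i − R̄_i)(R_m − R̄_m) = 248.7800  ⇒  Cov = 248.7800 / 8 = 31.0975
Σ(R_m − R̄_m)² = 160.2000  ⇒  Var(R_m) = 160.2000 / 8 = 20.0250
β = Cov / Var(R_m) = 31.0975 / 20.0250 = 1.5529

1.553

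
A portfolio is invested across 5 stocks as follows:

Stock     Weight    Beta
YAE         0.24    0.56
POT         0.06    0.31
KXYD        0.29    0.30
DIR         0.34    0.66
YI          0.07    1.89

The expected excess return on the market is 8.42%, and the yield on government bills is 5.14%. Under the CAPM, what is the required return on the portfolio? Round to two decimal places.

β_P = Σ w_i β_i = 0.24×0.56 + 0.06×0.31 + 0.29×0.30 + 0.34×0.66 + 0.07×1.89 = 0.5967
E(R_P) = R_f + β_P × MRP = 5.14% + 0.5967 × 8.42% = 10.16%

10.16%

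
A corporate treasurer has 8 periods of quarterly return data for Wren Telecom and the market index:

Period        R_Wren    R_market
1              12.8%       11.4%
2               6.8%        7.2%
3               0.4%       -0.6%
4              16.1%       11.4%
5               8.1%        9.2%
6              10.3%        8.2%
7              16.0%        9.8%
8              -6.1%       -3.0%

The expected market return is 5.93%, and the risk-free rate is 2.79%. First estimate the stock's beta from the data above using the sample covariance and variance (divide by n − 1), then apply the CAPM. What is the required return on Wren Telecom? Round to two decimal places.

Mean R_i = (12.8 + 6.8 + 0.4 + 16.1 + 8.1 + 10.3 + 16.0 − 6.1) / 8 = 8.0500%
Mean R_m = (11.4 + 7.2 − 0.6 + 11.4 + 9.2 + 8.2 + 9.8 − 3.0) / 8 = 6.7000%
Σ(R_i − R̄_i)(R_m − R̄_m) = 280.7800  ⇒  Cov = 280.7800 / 7 = 40.1114
Σ(R_m − R̄_m)² = 209.9200  ⇒  Var(R_m) = 209.9200 / 7 = 29.9886
β = Cov / Var(R_m) = 40.1114 / 29.9886 = 1.3376
MRP = 5.93% − 2.79% = 3.14%
E(R) = R_f + β × MRP = 2.79% + 1.3376 × 3.14% = 6.99%

6.99%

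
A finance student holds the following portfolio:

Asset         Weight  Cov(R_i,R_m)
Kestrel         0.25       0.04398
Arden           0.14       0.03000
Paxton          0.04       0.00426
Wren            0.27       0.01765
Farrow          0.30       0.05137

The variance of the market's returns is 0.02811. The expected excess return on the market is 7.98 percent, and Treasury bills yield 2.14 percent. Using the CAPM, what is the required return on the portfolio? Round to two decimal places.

12.23%

β_Kestrel = 0.04398 / 0.02811 = 1.5646
β_Arden = 0.03000 / 0.02811 = 1.0672
β_Paxton = 0.00426 / 0.02811 = 0.1515
β_Wren = 0.01765 / 0.02811 = 0.6279
β_Farrow = 0.05137 / 0.02811 = 1.8275
β_P = Σ w_i β_i = 0.25×1.5646 + 0.14×1.0672 + 0.04×0.1515 + 0.27×0.6279 + 0.30×1.8275 = 1.2644
E(R_P) = R_f + β_P × MRP = 2.14% + 1.2644 × 7.98% = 12.23%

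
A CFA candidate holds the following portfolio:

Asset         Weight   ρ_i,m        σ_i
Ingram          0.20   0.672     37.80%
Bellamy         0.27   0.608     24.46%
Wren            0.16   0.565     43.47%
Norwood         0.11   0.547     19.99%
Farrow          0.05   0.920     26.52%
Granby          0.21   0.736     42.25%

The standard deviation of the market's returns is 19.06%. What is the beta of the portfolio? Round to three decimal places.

β_Ingram = 0.672 × 37.80% / 19.06% = 1.3327
β_Bellamy = 0.608 × 24.46% / 19.06% = 0.7803
β_Wren = 0.565 × 43.47% / 19.06% = 1.2886
β_Norwood = 0.547 × 19.99% / 19.06% = 0.5737
β_Farrow = 0.920 × 26.52% / 19.06% = 1.2801
β_Granby = 0.736 × 42.25% / 19.06% = 1.6315
β_P = Σ w_i β_i = 0.20×1.3327 + 0.27×0.7803 + 0.16×1.2886 + 0.11×0.5737 + 0.05×1.2801 + 0.21×1.6315 = 1.1531

1.153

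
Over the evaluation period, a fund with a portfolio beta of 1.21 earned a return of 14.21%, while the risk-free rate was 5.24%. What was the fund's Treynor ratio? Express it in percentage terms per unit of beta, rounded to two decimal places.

Treynor = (R_P − R_f) / β_P = (14.21% − 5.24%) / 1.2100 = 8.97% / 1.2100 = 7.41%

7.41%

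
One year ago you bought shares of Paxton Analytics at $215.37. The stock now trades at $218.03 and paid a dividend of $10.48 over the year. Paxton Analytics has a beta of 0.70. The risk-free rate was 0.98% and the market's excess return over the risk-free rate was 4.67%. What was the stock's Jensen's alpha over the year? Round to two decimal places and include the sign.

Realised HPR = (P1 + D1 − P0) / P0 = (218.03 + 10.48 − 215.37) / 215.37 = 13.14 / 215.37 = 6.1011%
CAPM required = R_f + β·MRP = 0.98% + 0.70 × 4.67% = 4.2490%
α = realised − required = 6.1011% − 4.2490% = +1.85%

+1.85%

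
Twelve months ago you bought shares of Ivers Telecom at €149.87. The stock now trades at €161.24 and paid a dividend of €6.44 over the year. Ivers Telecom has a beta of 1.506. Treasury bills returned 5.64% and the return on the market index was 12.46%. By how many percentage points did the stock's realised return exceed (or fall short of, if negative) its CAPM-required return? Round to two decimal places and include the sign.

Realised HPR = (P1 + D1 − P0) / P0 = (161.24 + 6.44 − 149.87) / 149.87 = 17.81 / 149.87 = 11.8836%
MRP = 12.46% − 5.64% = 6.82%
CAPM required = R_f + β·MRP = 5.64% + 1.506 × 6.82% = 15.91092%
α = realised − required = 11.8836% − 15.91092% = -4.03%

-4.03%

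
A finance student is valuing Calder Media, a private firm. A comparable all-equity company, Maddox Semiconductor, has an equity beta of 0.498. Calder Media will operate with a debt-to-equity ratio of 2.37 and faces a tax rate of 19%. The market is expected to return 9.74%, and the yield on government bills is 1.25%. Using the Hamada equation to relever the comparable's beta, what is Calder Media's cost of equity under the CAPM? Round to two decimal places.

13.59%

β_L = β_U × [1 + (1 − t)(D/E)] = 0.498 × [1 + (1 − 0.19) × 2.37]
    = 0.498 × [1 + 0.81 × 2.37] = 0.498 × 2.9197 = 1.4540
MRP = 9.74% − 1.25% = 8.49%
E(R) = R_f + β_L × MRP = 1.25% + 1.4540 × 8.49% = 13.59%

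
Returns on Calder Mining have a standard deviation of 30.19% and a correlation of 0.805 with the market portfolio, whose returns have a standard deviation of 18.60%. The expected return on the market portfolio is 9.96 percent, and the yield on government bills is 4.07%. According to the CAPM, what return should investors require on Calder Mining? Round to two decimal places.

β = ρ × σ_i / σ_m = 0.805 × 30.19% / 18.60% = 1.3066
MRP = 9.96% − 4.07% = 5.89%
E(R) = 4.07% + 1.3066 × 5.89% = 11.77%

11.77%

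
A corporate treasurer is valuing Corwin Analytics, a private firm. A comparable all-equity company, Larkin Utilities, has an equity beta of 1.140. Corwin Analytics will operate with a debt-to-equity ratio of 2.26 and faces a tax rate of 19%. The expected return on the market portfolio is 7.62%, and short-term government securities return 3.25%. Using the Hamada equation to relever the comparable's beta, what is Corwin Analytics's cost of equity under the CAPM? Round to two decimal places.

β_L = β_U × [1 + (1 − t)(D/E)] = 1.140 × [1 + (1 − 0.19) × 2.26]
    = 1.140 × [1 + 0.81 × 2.26] = 1.140 × 2.8306 = 3.2269
MRP = 7.62% − 3.25% = 4.37%
E(R) = R_f + β_L × MRP = 3.25% + 3.2269 × 4.37% = 17.35%

17.35%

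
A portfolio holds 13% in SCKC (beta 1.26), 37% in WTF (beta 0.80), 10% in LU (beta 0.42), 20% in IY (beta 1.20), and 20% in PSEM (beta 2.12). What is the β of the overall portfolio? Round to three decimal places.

1.166

β_P = Σ w_i β_i = 0.13×1.26 + 0.37×0.80 + 0.10×0.42 + 0.20×1.20 + 0.20×2.12 = 1.1658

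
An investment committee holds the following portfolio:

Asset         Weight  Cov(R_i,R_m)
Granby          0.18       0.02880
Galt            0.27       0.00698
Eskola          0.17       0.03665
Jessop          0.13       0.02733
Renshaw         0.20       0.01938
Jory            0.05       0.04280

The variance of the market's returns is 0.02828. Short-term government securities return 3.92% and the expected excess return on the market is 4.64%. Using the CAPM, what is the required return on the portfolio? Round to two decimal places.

β_Granby = 0.02880 / 0.02828 = 1.0184
β_Galt = 0.00698 / 0.02828 = 0.2468
β_Eskola = 0.03665 / 0.02828 = 1.2960
β_Jessop = 0.02733 / 0.02828 = 0.9664
β_Renshaw = 0.01938 / 0.02828 = 0.6853
β_Jory = 0.04280 / 0.02828 = 1.5134
β_P = Σ w_i β_i = 0.18×1.0184 + 0.27×0.2468 + 0.17×1.2960 + 0.13×0.9664 + 0.20×0.6853 + 0.05×1.5134 = 0.8086
E(R_P) = R_f + β_P × MRP = 3.92% + 0.8086 × 4.64% = 7.67%

7.67%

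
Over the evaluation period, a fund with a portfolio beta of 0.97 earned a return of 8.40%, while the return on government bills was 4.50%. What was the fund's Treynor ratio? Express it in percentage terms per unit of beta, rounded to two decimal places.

Treynor = (R_P − R_f) / β_P = (8.40% − 4.50%) / 0.9700 = 3.90% / 0.9700 = 4.02%

4.02%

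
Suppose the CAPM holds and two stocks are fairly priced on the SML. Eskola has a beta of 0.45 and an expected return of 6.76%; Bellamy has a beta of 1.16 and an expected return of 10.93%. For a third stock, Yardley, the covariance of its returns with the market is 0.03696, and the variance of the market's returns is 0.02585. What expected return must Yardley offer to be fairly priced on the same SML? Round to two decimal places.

12.51%

MRP = (10.93% − 6.76%) / (1.16 − 0.45) = 5.8732%
R_f = 6.76% − 0.45 × 5.8732% = 4.1171%
β_Yardley = Cov / Var(R_m) = 0.03696 / 0.02585 = 1.4298
E(R_Yardley) = R_f + β × MRP = 4.1171% + 1.4298 × 5.8732% = 12.51%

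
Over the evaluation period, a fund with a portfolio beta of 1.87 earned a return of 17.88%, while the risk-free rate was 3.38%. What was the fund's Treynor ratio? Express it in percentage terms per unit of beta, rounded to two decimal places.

7.75%

Treynor = (R_P − R_f) / β_P = (17.88% − 3.38%) / 1.8700 = 14.50% / 1.8700 = 7.75%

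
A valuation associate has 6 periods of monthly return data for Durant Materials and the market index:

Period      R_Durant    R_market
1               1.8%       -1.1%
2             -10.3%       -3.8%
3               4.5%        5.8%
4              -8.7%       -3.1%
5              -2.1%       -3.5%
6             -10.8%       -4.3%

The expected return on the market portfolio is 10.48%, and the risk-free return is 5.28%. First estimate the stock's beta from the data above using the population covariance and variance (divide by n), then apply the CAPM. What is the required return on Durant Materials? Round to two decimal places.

Mean R_i = (1.8 − 10.3 + 4.5 − 8.7 − 2.1 − 10.8) / 6 = -4.2667%
Mean R_m = (-1.1 − 3.8 + 5.8 − 3.1 − 3.5 − 4.3) / 6 = -1.6667%
Σ(R_i − R̄_i)(R_m − R̄_m) = 101.3533  ⇒  Cov = 101.3533 / 6 = 16.8922
Σ(R_m − R̄_m)² = 72.9733  ⇒  Var(R_m) = 72.9733 / 6 = 12.1622
β = Cov / Var(R_m) = 16.8922 / 12.1622 = 1.3889
MRP = 10.48% − 5.28% = 5.20%
E(R) = R_f + β × MRP = 5.28% + 1.3889 × 5.20% = 12.50%

12.50%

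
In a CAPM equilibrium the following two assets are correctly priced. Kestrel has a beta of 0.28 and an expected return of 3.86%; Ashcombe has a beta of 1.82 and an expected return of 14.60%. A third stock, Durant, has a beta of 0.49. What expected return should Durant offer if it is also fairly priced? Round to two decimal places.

5.32%

MRP (SML slope) = (14.60% − 3.86%) / (1.82 − 0.28) = 10.74% / 1.54 = 6.9740%
R_f (intercept) = 3.86% − 0.28 × 6.9740% = 1.9073%
E(R_Durant) = R_f + β × MRP = 1.9073% + 0.49 × 6.9740% = 5.32%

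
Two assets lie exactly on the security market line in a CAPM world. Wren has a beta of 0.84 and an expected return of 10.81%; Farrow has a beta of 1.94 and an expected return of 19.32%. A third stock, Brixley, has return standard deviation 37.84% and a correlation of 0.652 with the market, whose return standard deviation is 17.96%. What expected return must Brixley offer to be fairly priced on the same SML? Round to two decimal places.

MRP = (19.32% − 10.81%) / (1.94 − 0.84) = 7.7364%
R_f = 10.81% − 0.84 × 7.7364% = 4.3114%
β_Brixley = ρ·σ_i/σ_m = 0.652 × 37.84 / 17.96 = 1.3737
E(R_Brixley) = R_f + β × MRP = 4.3114% + 1.3737 × 7.7364% = 14.94%

14.94%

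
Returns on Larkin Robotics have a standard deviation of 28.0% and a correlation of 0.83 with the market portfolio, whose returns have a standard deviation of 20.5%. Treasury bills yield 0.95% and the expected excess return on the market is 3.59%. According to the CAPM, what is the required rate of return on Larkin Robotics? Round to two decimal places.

β = ρ × σ_i / σ_m = 0.83 × 28.0% / 20.5% = 1.1337
E(R) = 0.95% + 1.1337 × 3.59% = 5.02%

5.02%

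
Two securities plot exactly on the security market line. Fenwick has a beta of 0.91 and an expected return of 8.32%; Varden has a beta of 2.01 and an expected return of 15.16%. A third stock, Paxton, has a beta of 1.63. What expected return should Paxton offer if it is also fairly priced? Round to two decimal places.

12.80%

MRP (SML slope) = (15.16% − 8.32%) / (2.01 − 0.91) = 6.84% / 1.10 = 6.2182%
R_f (intercept) = 8.32% − 0.91 × 6.2182% = 2.6614%
E(R_Paxton) = R_f + β × MRP = 2.6614% + 1.63 × 6.2182% = 12.80%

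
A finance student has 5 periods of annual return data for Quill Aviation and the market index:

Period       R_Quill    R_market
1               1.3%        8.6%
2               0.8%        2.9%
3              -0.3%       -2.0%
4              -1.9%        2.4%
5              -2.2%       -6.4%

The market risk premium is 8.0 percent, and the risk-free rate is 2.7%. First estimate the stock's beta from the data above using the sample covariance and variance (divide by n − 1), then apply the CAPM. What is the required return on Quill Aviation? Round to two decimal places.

4.35%

Mean R_i = (1.3 + 0.8 − 0.3 − 1.9 − 2.2) / 5 = -0.4600%
Mean R_m = (8.6 + 2.9 − 2.0 + 2.4 − 6.4) / 5 = 1.1000%
Σ(R_i − R̄_i)(R_m − R̄_m) = 26.1500  ⇒  Cov = 26.1500 / 4 = 6.5375
Σ(R_m − R̄_m)² = 127.0400  ⇒  Var(R_m) = 127.0400 / 4 = 31.7600
β = Cov / Var(R_m) = 6.5375 / 31.7600 = 0.2058
E(R) = R_f + β × MRP = 2.7% + 0.2058 × 8.0% = 4.35%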